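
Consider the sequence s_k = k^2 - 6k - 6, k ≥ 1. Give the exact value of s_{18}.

s_{18} = 1·18^2 - 6·18 - 6 = 210.

210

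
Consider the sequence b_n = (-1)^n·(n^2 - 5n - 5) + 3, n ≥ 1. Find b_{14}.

(-1)^14 = 1; n^2 - 5n - 5 at n=14 is 121; so b_{14} = 124.

124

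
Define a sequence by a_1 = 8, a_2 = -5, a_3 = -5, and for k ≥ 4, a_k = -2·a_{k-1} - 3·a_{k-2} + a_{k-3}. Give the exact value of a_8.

-450

Iterate the recurrence:
a_4 = 33; a_5 = -56; a_6 = 8; a_7 = 185; a_8 = -450.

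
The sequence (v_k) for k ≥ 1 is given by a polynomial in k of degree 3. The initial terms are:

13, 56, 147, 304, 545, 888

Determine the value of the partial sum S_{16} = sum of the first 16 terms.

65008

1st diffs: 43, 91, 157, 241, 343.
2nd diffs: 48, 66, 84, 102.
3rd diffs: 18, 18, 18 (constant).
Newton forward-difference form: v_k = 13 + 43·C(k-1,1) + 48·C(k-1,2) + 18·C(k-1,3).
Continuing: …, 1351, 1952, 2709, 3640, …, v_{16} = 13888.
Summing k = 1..16 (16 terms) gives 65008.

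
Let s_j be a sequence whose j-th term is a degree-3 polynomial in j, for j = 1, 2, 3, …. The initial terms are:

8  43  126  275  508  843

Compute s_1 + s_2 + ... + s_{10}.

1st diffs: 35, 83, 149, 233, 335.
2nd diffs: 48, 66, 84, 102.
3rd diffs: 18, 18, 18 (constant).
So s_j = 3j^3 + 6j^2 - 4j + 3.
Continuing: 1298, 1891, 2640, 3563.
Summing j = 1..10 (10 terms) gives 11195.

11195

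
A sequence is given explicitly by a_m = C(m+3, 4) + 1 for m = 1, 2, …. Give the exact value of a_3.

C(6, 4) = 15, so a_3 = 16.

16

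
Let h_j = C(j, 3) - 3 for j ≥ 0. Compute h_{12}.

C(12, 3) = 220, so h_{12} = 217.

217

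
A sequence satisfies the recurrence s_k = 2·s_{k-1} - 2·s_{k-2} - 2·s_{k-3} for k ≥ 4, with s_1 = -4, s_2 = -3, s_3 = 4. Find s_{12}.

3440

Applying the relation repeatedly:
s_4 = 22;  s_5 = 42;  s_6 = 32;  s_7 = -64;  s_8 = -276;  s_9 = -488;  s_{10} = -296;  s_{11} = 936;  s_{12} = 3440.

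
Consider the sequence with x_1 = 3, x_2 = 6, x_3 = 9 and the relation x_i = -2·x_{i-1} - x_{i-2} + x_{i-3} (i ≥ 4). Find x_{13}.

-132

Applying the relation repeatedly:
x_4 = -21; x_5 = 39; x_6 = -48; x_7 = 36; x_8 = 15; x_9 = -114; x_{10} = 249; x_{11} = -369; x_{12} = 375; x_{13} = -132.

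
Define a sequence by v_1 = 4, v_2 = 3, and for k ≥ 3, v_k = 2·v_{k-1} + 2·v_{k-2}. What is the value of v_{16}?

6034816

Iterate the recurrence:
v_3 = 14;  v_4 = 34;  v_5 = 96;  …;  v_{13} = 295936;  v_{14} = 808512;  v_{15} = 2208896;  v_{16} = 6034816.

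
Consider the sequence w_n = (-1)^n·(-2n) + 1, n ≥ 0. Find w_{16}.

-31

(-1)^16 = 1; -2n at n=16 is -32; so w_{16} = -31.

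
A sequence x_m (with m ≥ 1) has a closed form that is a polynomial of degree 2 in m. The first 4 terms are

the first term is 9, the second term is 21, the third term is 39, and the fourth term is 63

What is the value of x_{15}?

723

1st diffs: 12, 18, 24.
2nd diffs: 6, 6 (constant).
So x_m = 3m^2 + 3m + 3.
Evaluating at m = 15 gives x_{15} = 723.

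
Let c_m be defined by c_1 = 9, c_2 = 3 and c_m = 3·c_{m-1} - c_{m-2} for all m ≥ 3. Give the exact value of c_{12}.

-7752

Step forward from the initial values:
c_3 = 0; c_4 = -3; c_5 = -9; c_6 = -24; c_7 = -63; c_8 = -165; c_9 = -432; c_{10} = -1131; c_{11} = -2961; c_{12} = -7752.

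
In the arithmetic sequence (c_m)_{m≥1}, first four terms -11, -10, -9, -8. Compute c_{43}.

31

Common difference d = 1.
c_m = -11 + (m - 1)·1.
c_{43} = -11 + 42·1 = 31.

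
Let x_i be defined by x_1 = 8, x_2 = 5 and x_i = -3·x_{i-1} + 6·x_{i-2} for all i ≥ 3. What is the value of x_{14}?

-222086205

Step forward from the initial values:
x_3 = 33  x_4 = -69  x_5 = 405  …  x_{11} = 2657205  x_{12} = -11617101  x_{13} = 50794533  x_{14} = -222086205.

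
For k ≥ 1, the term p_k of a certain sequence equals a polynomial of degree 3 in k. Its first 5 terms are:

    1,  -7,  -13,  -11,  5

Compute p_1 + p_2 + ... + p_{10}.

1st diffs: -8, -6, 2, 16.
2nd diffs: 2, 8, 14.
3rd diffs: 6, 6 (constant).
So p_k = k^3 - 5k^2 + 5.
Continuing: …, 41, 103, 197, 329, …, p_{10} = 505.
Summing k = 1..10 (10 terms) gives 1150.

1150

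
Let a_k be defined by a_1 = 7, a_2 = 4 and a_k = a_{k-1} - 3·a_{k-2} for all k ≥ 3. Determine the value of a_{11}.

1678

Iterate the recurrence:
a_3 = -17, a_4 = -29, a_5 = 22, a_6 = 109, a_7 = 43, a_8 = -284, a_9 = -413, a_{10} = 439, a_{11} = 1678.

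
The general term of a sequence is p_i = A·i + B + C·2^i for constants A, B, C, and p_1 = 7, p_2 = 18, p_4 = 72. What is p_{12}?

The three given values yield: A + B + 2C = 7; 2A + B + 4C = 18; 4A + B + 16C = 72.
Subtracting the first from the second: A + 2C = 11.
Subtracting the second from the third: 2A + 12C = 54.
Solving: C = 4, A = 3, then B = -4.
Hence p_{12} = 3·12 + (-4) + 4·4096 = 16416.

16416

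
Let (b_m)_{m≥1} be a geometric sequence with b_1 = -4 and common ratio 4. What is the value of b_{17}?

-17179869184

b_m = (-4)·4^(m-1).
b_{17} = (-4)·4^16 = -17179869184.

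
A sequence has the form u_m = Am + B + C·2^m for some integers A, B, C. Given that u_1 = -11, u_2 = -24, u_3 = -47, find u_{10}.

-5148

At m = 1, 2, 3: A + B + 2C = -11; 2A + B + 4C = -24; 3A + B + 8C = -47.
Subtracting the first from the second: A + 2C = -13.
Subtracting the second from the third: A + 4C = -23.
Solving: C = -5, A = -3, then B = 2.
Therefore u_{10} = -30 + 2 + (-5)·1024 = -5148.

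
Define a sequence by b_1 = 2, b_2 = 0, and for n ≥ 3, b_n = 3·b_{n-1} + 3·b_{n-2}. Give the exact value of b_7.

1026

Step forward from the initial values:
b_3 = 6  b_4 = 18  b_5 = 72  b_6 = 270  b_7 = 1026.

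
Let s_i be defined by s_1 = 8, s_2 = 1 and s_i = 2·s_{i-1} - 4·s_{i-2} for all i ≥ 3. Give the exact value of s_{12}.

Iterate the recurrence:
s_3 = -30  s_4 = -64  s_5 = -8  s_6 = 240  s_7 = 512  s_8 = 64  s_9 = -1920  s_{10} = -4096  s_{11} = -512  s_{12} = 15360.

15360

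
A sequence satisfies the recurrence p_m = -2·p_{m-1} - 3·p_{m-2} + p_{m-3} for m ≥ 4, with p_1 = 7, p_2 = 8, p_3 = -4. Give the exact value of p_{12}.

Iterate the recurrence:
p_4 = -9  p_5 = 38  p_6 = -53  p_7 = -17  p_8 = 231  p_9 = -464  p_{10} = 218  p_{11} = 1187  p_{12} = -3492.

-3492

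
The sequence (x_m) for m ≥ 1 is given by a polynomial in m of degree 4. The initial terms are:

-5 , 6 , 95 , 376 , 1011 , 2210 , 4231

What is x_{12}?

39056

1st diffs: 11, 89, 281, 635, 1199, 2021.
2nd diffs: 78, 192, 354, 564, 822.
3rd diffs: 114, 162, 210, 258.
4th diffs: 48, 48, 48 (constant).
Newton forward-difference form: x_m = -5 + 11·C(m-1,1) + 78·C(m-1,2) + 114·C(m-1,3) + 48·C(m-1,4).
At m = 12: m-1 = 11, so x_{12} = -5 + 121 + 4290 + 18810 + 15840 = 39056.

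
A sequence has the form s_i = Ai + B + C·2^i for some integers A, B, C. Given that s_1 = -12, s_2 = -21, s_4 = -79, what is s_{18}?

The three given values yield: A + B + 2C = -12; 2A + B + 4C = -21; 4A + B + 16C = -79.
Subtracting the first from the second: A + 2C = -9.
Subtracting the second from the third: 2A + 12C = -58.
Solving: C = -5, A = 1, then B = -3.
Therefore s_{18} = 18 + (-3) + (-5)·262144 = -1310705.

-1310705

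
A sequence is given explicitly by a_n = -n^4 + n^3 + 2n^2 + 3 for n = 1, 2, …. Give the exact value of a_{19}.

-122737

a_{19} = -1·19^4 + 1·19^3 + 2·19^2 + 3 = -122737.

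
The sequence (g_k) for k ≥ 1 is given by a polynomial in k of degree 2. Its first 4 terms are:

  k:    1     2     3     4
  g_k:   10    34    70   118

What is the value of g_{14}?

1st diffs: 24, 36, 48.
2nd diffs: 12, 12 (constant).
Newton forward-difference form: g_k = 10 + 24·C(k-1,1) + 12·C(k-1,2).
At k = 14: k-1 = 13, so g_{14} = 10 + 312 + 936 = 1258.

1258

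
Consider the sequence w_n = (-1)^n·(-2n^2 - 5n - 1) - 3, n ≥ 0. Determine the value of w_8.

(-1)^8 = 1; -2n^2 - 5n - 1 at n=8 is -169; so w_8 = -172.

-172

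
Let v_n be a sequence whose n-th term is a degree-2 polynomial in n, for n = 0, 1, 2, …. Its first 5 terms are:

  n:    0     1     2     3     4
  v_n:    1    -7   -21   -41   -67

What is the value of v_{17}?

1st diffs: -8, -14, -20, -26.
2nd diffs: -6, -6, -6 (constant).
So v_n = -3n^2 - 5n + 1.
Evaluating at n = 17 gives v_{17} = -951.

-951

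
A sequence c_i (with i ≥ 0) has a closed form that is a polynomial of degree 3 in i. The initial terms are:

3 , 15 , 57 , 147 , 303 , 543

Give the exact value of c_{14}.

1st diffs: 12, 42, 90, 156, 240.
2nd diffs: 30, 48, 66, 84.
3rd diffs: 18, 18, 18 (constant).
So c_i = 3i^3 + 6i^2 + 3i + 3.
Evaluating at i = 14 gives c_{14} = 9453.

9453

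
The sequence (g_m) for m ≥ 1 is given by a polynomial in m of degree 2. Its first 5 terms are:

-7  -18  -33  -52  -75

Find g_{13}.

1st diffs: -11, -15, -19, -23.
2nd diffs: -4, -4, -4 (constant).
So g_m = -2m^2 - 5m.
Evaluating at m = 13 gives g_{13} = -403.

-403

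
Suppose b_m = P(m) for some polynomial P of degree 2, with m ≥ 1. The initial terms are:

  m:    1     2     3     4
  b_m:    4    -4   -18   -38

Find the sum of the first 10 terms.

1st diffs: -8, -14, -20.
2nd diffs: -6, -6 (constant).
Newton forward-difference form: b_m = 4 + (-8)·C(m-1,1) + (-6)·C(m-1,2).
Continuing: …, -64, -96, -134, -178, …, b_{10} = -284.
Summing m = 1..10 (10 terms) gives -1040.

-1040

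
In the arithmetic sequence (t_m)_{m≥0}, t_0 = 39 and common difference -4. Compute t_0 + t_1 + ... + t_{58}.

t_m = 39 + (m - 0)·(-4).
t_{58} = -193; S = 59·(39 + (-193))/2 = -4543.

-4543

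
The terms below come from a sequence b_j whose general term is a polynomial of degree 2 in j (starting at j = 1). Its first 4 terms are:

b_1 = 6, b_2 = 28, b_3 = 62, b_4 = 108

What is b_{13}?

1st diffs: 22, 34, 46.
2nd diffs: 12, 12 (constant).
Newton forward-difference form: b_j = 6 + 22·C(j-1,1) + 12·C(j-1,2).
At j = 13: j-1 = 12, so b_{13} = 6 + 264 + 792 = 1062.

1062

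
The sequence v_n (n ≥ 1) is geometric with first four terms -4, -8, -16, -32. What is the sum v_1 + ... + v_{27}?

Common ratio r = 2.
v_n = (-4)·2^(n-1).
S = (-4)·(2^27 - 1)/(2 - 1) = (-4)·(134217728 - 1)/(1) = -536870908.

-536870908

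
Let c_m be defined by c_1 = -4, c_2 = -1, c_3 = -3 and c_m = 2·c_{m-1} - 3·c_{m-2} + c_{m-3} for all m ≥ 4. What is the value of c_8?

Iterate the recurrence:
c_4 = -7;  c_5 = -6;  c_6 = 6;  c_7 = 23;  c_8 = 22.

22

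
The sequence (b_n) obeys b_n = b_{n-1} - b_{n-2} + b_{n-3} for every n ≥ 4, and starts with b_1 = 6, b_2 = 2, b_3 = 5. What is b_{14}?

2

Iterate the recurrence:
b_4 = 9  b_5 = 6  b_6 = 2  …  b_{11} = 5  b_{12} = 9  b_{13} = 6  b_{14} = 2.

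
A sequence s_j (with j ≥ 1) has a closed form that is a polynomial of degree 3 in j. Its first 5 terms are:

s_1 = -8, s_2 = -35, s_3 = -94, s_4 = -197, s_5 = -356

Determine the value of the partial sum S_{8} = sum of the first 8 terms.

-3452

1st diffs: -27, -59, -103, -159.
2nd diffs: -32, -44, -56.
3rd diffs: -12, -12 (constant).
Newton forward-difference form: s_j = -8 + (-27)·C(j-1,1) + (-32)·C(j-1,2) + (-12)·C(j-1,3).
Continuing: -583, -890, -1289.
Summing j = 1..8 (8 terms) gives -3452.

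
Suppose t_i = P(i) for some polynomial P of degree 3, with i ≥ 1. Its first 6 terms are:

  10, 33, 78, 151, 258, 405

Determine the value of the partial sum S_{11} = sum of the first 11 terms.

6985

1st diffs: 23, 45, 73, 107, 147.
2nd diffs: 22, 28, 34, 40.
3rd diffs: 6, 6, 6 (constant).
So t_i = i^3 + 5i^2 + i + 3.
Continuing: …, 598, 843, 1146, 1513, …, t_{11} = 1950.
Summing i = 1..11 (11 terms) gives 6985.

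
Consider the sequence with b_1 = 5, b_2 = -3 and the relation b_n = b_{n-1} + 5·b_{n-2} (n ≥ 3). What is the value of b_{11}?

38577

b_3 = 22, b_4 = 7, b_5 = 117, b_6 = 152, b_7 = 737, b_8 = 1497, b_9 = 5182, b_{10} = 12667, b_{11} = 38577.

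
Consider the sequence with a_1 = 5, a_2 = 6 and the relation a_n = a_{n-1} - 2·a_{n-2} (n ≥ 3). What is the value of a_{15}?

-536

a_3 = -4  a_4 = -16  a_5 = -8  …  a_{12} = 248  a_{13} = 40  a_{14} = -456  a_{15} = -536.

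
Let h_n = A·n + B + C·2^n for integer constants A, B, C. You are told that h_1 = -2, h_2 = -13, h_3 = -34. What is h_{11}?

At n = 1, 2, 3: A + B + 2C = -2; 2A + B + 4C = -13; 3A + B + 8C = -34.
Subtracting the first from the second: A + 2C = -11.
Subtracting the second from the third: A + 4C = -21.
Solving: C = -5, A = -1, then B = 9.
Therefore h_{11} = -11 + 9 + (-5)·2048 = -10242.

-10242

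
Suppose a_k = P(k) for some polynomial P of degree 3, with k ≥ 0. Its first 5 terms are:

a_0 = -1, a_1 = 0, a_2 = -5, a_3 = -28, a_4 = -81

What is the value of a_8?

-833

1st diffs: 1, -5, -23, -53.
2nd diffs: -6, -18, -30.
3rd diffs: -12, -12 (constant).
Newton forward-difference form: a_k = -1 + 1·C(k,1) + (-6)·C(k,2) + (-12)·C(k,3).
At k = 8: k = 8, so a_8 = -1 + 8 - 168 - 672 = -833.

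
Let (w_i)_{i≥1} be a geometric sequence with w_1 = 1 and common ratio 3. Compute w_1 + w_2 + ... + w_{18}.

193710244

w_i = 1·3^(i-1).
S = 1·(3^18 - 1)/(3 - 1) = 1·(387420489 - 1)/(2) = 193710244.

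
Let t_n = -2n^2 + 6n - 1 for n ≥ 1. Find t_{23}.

t_{23} = -2·23^2 + 6·23 - 1 = -921.

-921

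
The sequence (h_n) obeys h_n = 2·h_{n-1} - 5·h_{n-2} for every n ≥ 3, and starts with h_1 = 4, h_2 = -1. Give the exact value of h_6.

Step forward from the initial values:
h_3 = -22; h_4 = -39; h_5 = 32; h_6 = 259.

259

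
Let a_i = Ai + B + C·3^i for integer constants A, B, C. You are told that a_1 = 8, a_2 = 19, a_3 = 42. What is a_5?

268

At i = 1, 2, 3: A + B + 3C = 8; 2A + B + 9C = 19; 3A + B + 27C = 42.
Subtracting the first from the second: A + 6C = 11.
Subtracting the second from the third: A + 18C = 23.
Solving: C = 1, A = 5, then B = 0.
Hence a_5 = 5·5 + 0 + 1·243 = 268.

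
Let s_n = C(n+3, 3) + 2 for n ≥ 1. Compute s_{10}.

288

C(13, 3) = 286, so s_{10} = 288.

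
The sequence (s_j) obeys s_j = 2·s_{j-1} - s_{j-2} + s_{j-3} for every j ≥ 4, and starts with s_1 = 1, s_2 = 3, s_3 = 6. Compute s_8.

Iterate the recurrence:
s_4 = 10;  s_5 = 17;  s_6 = 30;  s_7 = 53;  s_8 = 93.

93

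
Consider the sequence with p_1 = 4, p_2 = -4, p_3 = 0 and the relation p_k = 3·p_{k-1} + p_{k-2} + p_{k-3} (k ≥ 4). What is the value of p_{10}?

-1556

Iterate the recurrence:
p_4 = 0;  p_5 = -4;  p_6 = -12;  p_7 = -40;  p_8 = -136;  p_9 = -460;  p_{10} = -1556.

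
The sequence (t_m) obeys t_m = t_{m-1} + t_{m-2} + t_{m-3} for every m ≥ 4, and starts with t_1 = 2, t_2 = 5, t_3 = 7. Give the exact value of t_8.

Iterate the recurrence:
t_4 = 14, t_5 = 26, t_6 = 47, t_7 = 87, t_8 = 160.

160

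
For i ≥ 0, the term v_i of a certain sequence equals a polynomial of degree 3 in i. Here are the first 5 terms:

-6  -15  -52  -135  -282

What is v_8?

-1870

1st diffs: -9, -37, -83, -147.
2nd diffs: -28, -46, -64.
3rd diffs: -18, -18 (constant).
So v_i = -3i^3 - 5i^2 - i - 6.
Evaluating at i = 8 gives v_8 = -1870.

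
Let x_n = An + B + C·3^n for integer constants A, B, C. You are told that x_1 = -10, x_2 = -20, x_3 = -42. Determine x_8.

-6596

Plug in n = 1, 2, 3: A + B + 3C = -10; 2A + B + 9C = -20; 3A + B + 27C = -42.
Subtracting the first from the second: A + 6C = -10.
Subtracting the second from the third: A + 18C = -22.
Solving: C = -1, A = -4, then B = -3.
So x_n = -4·n + (-3) + (-1)·3^n; at n=8 this is -6596.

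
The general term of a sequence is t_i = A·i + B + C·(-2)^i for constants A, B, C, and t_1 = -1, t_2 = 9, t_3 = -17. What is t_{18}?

524257

Plug in i = 1, 2, 3: A + B - 2C = -1; 2A + B + 4C = 9; 3A + B - 8C = -17.
Subtracting the first from the second: A + 6C = 10.
Subtracting the second from the third: A - 12C = -26.
Solving: C = 2, A = -2, then B = 5.
Therefore t_{18} = -36 + 5 + 2·262144 = 524257.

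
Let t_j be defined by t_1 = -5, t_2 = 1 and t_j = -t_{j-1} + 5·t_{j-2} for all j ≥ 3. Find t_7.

Applying the relation repeatedly:
t_3 = -26, t_4 = 31, t_5 = -161, t_6 = 316, t_7 = -1121.

-1121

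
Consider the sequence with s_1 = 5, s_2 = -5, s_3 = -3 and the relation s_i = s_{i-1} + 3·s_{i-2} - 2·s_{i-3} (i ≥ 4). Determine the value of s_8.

Compute successive terms:
s_4 = -28;  s_5 = -27;  s_6 = -105;  s_7 = -130;  s_8 = -391.

-391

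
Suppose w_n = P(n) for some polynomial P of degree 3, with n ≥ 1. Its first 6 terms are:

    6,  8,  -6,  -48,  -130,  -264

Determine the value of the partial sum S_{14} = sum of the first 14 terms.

1st diffs: 2, -14, -42, -82, -134.
2nd diffs: -16, -28, -40, -52.
3rd diffs: -12, -12, -12 (constant).
Newton forward-difference form: w_n = 6 + 2·C(n-1,1) + (-16)·C(n-1,2) + (-12)·C(n-1,3).
Continuing: …, -462, -736, -1098, -1560, …, w_{14} = -4648.
Summing n = 1..14 (14 terms) gives -17570.

-17570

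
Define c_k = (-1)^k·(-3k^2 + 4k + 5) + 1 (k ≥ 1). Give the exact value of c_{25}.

1771

(-1)^25 = -1; -3k^2 + 4k + 5 at k=25 is -1770; so c_{25} = 1771.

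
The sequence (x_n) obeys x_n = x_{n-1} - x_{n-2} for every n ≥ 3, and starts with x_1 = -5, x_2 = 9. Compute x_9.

14

Step forward from the initial values:
x_3 = 14, x_4 = 5, x_5 = -9, x_6 = -14, x_7 = -5, x_8 = 9, x_9 = 14.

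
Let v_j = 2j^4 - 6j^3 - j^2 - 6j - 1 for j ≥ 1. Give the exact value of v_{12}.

30887

v_{12} = 2·12^4 - 6·12^3 - 1·12^2 - 6·12 - 1 = 30887.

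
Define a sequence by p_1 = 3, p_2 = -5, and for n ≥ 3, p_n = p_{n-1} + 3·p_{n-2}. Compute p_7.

Iterate the recurrence:
p_3 = 4; p_4 = -11; p_5 = 1; p_6 = -32; p_7 = -29.

-29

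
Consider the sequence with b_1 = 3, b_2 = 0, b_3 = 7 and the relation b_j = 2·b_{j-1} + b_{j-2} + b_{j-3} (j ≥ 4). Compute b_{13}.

Step forward from the initial values:
b_4 = 17; b_5 = 41; b_6 = 106; b_7 = 270; b_8 = 687; b_9 = 1750; b_{10} = 4457; b_{11} = 11351; b_{12} = 28909; b_{13} = 73626.

73626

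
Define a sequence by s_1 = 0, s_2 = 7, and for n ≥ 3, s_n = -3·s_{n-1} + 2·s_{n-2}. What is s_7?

Applying the relation repeatedly:
s_3 = -21;  s_4 = 77;  s_5 = -273;  s_6 = 973;  s_7 = -3465.

-3465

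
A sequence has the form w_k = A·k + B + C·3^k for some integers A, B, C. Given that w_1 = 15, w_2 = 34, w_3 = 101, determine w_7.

Write the equations: A + B + 3C = 15; 2A + B + 9C = 34; 3A + B + 27C = 101.
Subtracting the first from the second: A + 6C = 19.
Subtracting the second from the third: A + 18C = 67.
Solving: C = 4, A = -5, then B = 8.
Hence w_7 = -5·7 + 8 + 4·2187 = 8721.

8721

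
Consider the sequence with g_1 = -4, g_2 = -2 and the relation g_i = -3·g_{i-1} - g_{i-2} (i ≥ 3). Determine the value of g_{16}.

-2935324

g_3 = 10, g_4 = -28, g_5 = 74, …, g_{13} = 163580, g_{14} = -428258, g_{15} = 1121194, g_{16} = -2935324.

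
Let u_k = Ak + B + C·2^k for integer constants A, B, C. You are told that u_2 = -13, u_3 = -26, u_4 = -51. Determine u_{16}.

Write the equations: 2A + B + 4C = -13; 3A + B + 8C = -26; 4A + B + 16C = -51.
Subtracting the first from the second: A + 4C = -13.
Subtracting the second from the third: A + 8C = -25.
Solving: C = -3, A = -1, then B = 1.
So u_k = -1·k + 1 + (-3)·2^k; at k=16 this is -196623.

-196623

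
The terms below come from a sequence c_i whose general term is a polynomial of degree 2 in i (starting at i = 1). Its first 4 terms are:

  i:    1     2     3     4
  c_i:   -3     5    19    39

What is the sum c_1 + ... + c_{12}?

1812

1st diffs: 8, 14, 20.
2nd diffs: 6, 6 (constant).
Newton forward-difference form: c_i = -3 + 8·C(i-1,1) + 6·C(i-1,2).
Continuing: …, 65, 97, 135, 179, …, c_{12} = 415.
Summing i = 1..12 (12 terms) gives 1812.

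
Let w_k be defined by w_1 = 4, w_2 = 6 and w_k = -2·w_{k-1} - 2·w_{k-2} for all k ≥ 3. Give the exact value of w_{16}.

Applying the relation repeatedly:
w_3 = -20  w_4 = 28  w_5 = -16  …  w_{13} = -256  w_{14} = -384  w_{15} = 1280  w_{16} = -1792.

-1792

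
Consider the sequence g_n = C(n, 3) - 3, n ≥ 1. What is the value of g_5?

C(5, 3) = 10, so g_5 = 7.

7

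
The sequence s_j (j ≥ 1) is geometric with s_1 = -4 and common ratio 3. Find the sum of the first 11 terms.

s_j = (-4)·3^(j-1).
S = (-4)·(3^11 - 1)/(3 - 1) = (-4)·(177147 - 1)/(2) = -354292.

-354292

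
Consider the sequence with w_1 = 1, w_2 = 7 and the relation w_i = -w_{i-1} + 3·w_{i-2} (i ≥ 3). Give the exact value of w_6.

112

Step forward from the initial values:
w_3 = -4; w_4 = 25; w_5 = -37; w_6 = 112.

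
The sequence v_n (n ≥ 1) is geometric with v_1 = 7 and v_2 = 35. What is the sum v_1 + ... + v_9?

Common ratio r = 5.
v_n = 7·5^(n-1).
S = 7·(5^9 - 1)/(5 - 1) = 7·(1953125 - 1)/(4) = 3417967.

3417967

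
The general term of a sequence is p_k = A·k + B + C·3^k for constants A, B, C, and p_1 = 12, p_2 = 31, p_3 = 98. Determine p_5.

The three given values yield: A + B + 3C = 12; 2A + B + 9C = 31; 3A + B + 27C = 98.
Subtracting the first from the second: A + 6C = 19.
Subtracting the second from the third: A + 18C = 67.
Solving: C = 4, A = -5, then B = 5.
Hence p_5 = -5·5 + 5 + 4·243 = 952.

952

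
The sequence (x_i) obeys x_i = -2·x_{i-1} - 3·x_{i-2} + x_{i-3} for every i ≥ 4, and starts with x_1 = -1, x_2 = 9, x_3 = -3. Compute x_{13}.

3287

Compute successive terms:
x_4 = -22; x_5 = 62; x_6 = -61; x_7 = -86; x_8 = 417; x_9 = -637; x_{10} = -63; x_{11} = 2454; x_{12} = -5356; x_{13} = 3287.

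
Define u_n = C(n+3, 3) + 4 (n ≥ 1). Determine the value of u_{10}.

C(13, 3) = 286, so u_{10} = 290.

290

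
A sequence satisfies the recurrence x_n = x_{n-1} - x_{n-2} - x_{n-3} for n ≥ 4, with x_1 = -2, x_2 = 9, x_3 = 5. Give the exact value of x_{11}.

-67

Compute successive terms:
x_4 = -2;  x_5 = -16;  x_6 = -19;  x_7 = -1;  x_8 = 34;  x_9 = 54;  x_{10} = 21;  x_{11} = -67.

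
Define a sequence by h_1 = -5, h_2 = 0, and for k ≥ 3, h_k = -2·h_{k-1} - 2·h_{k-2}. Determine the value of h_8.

Step forward from the initial values:
h_3 = 10;  h_4 = -20;  h_5 = 20;  h_6 = 0;  h_7 = -40;  h_8 = 80.

80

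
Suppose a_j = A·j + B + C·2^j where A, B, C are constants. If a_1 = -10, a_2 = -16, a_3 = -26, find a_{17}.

-262182

At j = 1, 2, 3: A + B + 2C = -10; 2A + B + 4C = -16; 3A + B + 8C = -26.
Subtracting the first from the second: A + 2C = -6.
Subtracting the second from the third: A + 4C = -10.
Solving: C = -2, A = -2, then B = -4.
So a_j = -2·j + (-4) + (-2)·2^j; at j=17 this is -262182.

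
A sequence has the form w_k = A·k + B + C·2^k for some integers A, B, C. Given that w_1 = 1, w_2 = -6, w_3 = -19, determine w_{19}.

-1572875

Plug in k = 1, 2, 3: A + B + 2C = 1; 2A + B + 4C = -6; 3A + B + 8C = -19.
Subtracting the first from the second: A + 2C = -7.
Subtracting the second from the third: A + 4C = -13.
Solving: C = -3, A = -1, then B = 8.
Therefore w_{19} = -19 + 8 + (-3)·524288 = -1572875.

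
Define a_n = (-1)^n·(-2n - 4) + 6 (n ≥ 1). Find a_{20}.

-38

(-1)^20 = 1; -2n - 4 at n=20 is -44; so a_{20} = -38.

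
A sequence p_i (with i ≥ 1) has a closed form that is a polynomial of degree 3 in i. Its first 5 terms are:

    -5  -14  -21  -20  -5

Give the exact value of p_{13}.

1st diffs: -9, -7, 1, 15.
2nd diffs: 2, 8, 14.
3rd diffs: 6, 6 (constant).
Newton forward-difference form: p_i = -5 + (-9)·C(i-1,1) + 2·C(i-1,2) + 6·C(i-1,3).
At i = 13: i-1 = 12, so p_{13} = -5 - 108 + 132 + 1320 = 1339.

1339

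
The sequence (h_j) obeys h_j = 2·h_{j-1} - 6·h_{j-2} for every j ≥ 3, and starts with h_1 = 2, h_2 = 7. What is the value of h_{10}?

Applying the relation repeatedly:
h_3 = 2;  h_4 = -38;  h_5 = -88;  h_6 = 52;  h_7 = 632;  h_8 = 952;  h_9 = -1888;  h_{10} = -9488.

-9488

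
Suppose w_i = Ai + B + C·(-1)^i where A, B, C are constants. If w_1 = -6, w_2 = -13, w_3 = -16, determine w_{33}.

-166

Plug in i = 1, 2, 3: A + B - C = -6; 2A + B + C = -13; 3A + B - C = -16.
Subtracting the first from the second: A + 2C = -7.
Subtracting the second from the third: A - 2C = -3.
Solving: C = -1, A = -5, then B = -2.
Hence w_{33} = -5·33 + (-2) + (-1)·(-1) = -166.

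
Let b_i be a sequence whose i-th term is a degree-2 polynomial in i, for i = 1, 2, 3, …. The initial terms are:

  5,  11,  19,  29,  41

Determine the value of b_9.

1st diffs: 6, 8, 10, 12.
2nd diffs: 2, 2, 2 (constant).
Newton forward-difference form: b_i = 5 + 6·C(i-1,1) + 2·C(i-1,2).
At i = 9: i-1 = 8, so b_9 = 5 + 48 + 56 = 109.

109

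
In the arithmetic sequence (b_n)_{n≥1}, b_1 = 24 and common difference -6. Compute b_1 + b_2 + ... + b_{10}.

b_n = 24 + (n - 1)·(-6).
b_{10} = -30; S = 10·(24 + (-30))/2 = -30.

-30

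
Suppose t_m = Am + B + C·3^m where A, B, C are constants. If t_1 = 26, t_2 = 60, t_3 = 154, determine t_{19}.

5811307418

Plug in m = 1, 2, 3: A + B + 3C = 26; 2A + B + 9C = 60; 3A + B + 27C = 154.
Subtracting the first from the second: A + 6C = 34.
Subtracting the second from the third: A + 18C = 94.
Solving: C = 5, A = 4, then B = 7.
So t_m = 4·m + 7 + 5·3^m; at m=19 this is 5811307418.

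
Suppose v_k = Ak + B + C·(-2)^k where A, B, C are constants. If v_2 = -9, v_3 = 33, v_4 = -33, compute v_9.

Write the equations: 2A + B + 4C = -9; 3A + B - 8C = 33; 4A + B + 16C = -33.
Subtracting the first from the second: A - 12C = 42.
Subtracting the second from the third: A + 24C = -66.
Solving: C = -3, A = 6, then B = -9.
So v_k = 6·k + (-9) + (-3)·(-2)^k; at k=9 this is 1581.

1581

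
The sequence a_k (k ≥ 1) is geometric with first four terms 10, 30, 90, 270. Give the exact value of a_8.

21870

Common ratio r = 3.
a_k = 10·3^(k-1).
a_8 = 10·3^7 = 21870.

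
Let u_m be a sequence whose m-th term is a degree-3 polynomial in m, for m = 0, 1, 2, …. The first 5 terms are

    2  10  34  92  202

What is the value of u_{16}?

1st diffs: 8, 24, 58, 110.
2nd diffs: 16, 34, 52.
3rd diffs: 18, 18 (constant).
Newton forward-difference form: u_m = 2 + 8·C(m,1) + 16·C(m,2) + 18·C(m,3).
At m = 16: m = 16, so u_{16} = 2 + 128 + 1920 + 10080 = 12130.

12130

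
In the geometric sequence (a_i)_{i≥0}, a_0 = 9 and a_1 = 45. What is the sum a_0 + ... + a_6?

Common ratio r = 5.
a_i = 9·5^(i-0).
S = 9·(5^7 - 1)/(5 - 1) = 9·(78125 - 1)/(4) = 175779.

175779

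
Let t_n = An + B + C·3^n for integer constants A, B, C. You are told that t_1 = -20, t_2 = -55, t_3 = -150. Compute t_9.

At n = 1, 2, 3: A + B + 3C = -20; 2A + B + 9C = -55; 3A + B + 27C = -150.
Subtracting the first from the second: A + 6C = -35.
Subtracting the second from the third: A + 18C = -95.
Solving: C = -5, A = -5, then B = 0.
Therefore t_9 = -45 + 0 + (-5)·19683 = -98460.

-98460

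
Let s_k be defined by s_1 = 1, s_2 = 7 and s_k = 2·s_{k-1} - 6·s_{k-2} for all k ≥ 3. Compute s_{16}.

-1856384

Step forward from the initial values:
s_3 = 8;  s_4 = -26;  s_5 = -100;  …;  s_{13} = 133568;  s_{14} = 126784;  s_{15} = -547840;  s_{16} = -1856384.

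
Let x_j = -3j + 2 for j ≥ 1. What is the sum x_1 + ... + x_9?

-117

Over j = 1..9: Σj = 45.
Total = (-3)·45 + (2)·9 = -117.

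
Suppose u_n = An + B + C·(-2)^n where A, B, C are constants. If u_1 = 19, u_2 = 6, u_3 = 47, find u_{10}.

The three given values yield: A + B - 2C = 19; 2A + B + 4C = 6; 3A + B - 8C = 47.
Subtracting the first from the second: A + 6C = -13.
Subtracting the second from the third: A - 12C = 41.
Solving: C = -3, A = 5, then B = 8.
Hence u_{10} = 5·10 + 8 + (-3)·1024 = -3014.

-3014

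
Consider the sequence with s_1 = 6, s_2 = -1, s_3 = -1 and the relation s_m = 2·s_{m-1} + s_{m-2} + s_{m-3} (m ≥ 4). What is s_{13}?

Applying the relation repeatedly:
s_4 = 3  s_5 = 4  s_6 = 10  s_7 = 27  s_8 = 68  s_9 = 173  s_{10} = 441  s_{11} = 1123  s_{12} = 2860  s_{13} = 7284.

7284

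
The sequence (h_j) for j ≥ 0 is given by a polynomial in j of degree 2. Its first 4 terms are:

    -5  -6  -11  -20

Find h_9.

-158

1st diffs: -1, -5, -9.
2nd diffs: -4, -4 (constant).
Newton forward-difference form: h_j = -5 + (-1)·C(j,1) + (-4)·C(j,2).
At j = 9: j = 9, so h_9 = -5 - 9 - 144 = -158.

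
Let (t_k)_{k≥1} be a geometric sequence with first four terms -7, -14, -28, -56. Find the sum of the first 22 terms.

-29360121

Common ratio r = 2.
t_k = (-7)·2^(k-1).
S = (-7)·(2^22 - 1)/(2 - 1) = (-7)·(4194304 - 1)/(1) = -29360121.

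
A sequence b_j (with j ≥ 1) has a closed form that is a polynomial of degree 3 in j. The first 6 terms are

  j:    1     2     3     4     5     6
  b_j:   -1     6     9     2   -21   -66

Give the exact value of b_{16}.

1st diffs: 7, 3, -7, -23, -45.
2nd diffs: -4, -10, -16, -22.
3rd diffs: -6, -6, -6 (constant).
So b_j = -j^3 + 4j^2 + 2j - 6.
Evaluating at j = 16 gives b_{16} = -3046.

-3046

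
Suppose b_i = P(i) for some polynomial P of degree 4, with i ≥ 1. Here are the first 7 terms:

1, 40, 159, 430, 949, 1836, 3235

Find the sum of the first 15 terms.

210862

1st diffs: 39, 119, 271, 519, 887, 1399.
2nd diffs: 80, 152, 248, 368, 512.
3rd diffs: 72, 96, 120, 144.
4th diffs: 24, 24, 24 (constant).
Newton forward-difference form: b_i = 1 + 39·C(i-1,1) + 80·C(i-1,2) + 72·C(i-1,3) + 24·C(i-1,4).
Continuing: …, 5314, 8265, 12304, 17671, …, b_{15} = 58059.
Summing i = 1..15 (15 terms) gives 210862.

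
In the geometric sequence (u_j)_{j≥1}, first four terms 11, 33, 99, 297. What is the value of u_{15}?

Common ratio r = 3.
u_j = 11·3^(j-1).
u_{15} = 11·3^14 = 52612659.

52612659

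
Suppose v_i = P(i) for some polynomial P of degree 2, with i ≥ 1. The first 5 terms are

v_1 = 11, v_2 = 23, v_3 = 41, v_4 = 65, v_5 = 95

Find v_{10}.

335

1st diffs: 12, 18, 24, 30.
2nd diffs: 6, 6, 6 (constant).
So v_i = 3i^2 + 3i + 5.
Evaluating at i = 10 gives v_{10} = 335.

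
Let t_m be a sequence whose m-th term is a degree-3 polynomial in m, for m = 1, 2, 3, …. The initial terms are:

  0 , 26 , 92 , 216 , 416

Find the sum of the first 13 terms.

26338

1st diffs: 26, 66, 124, 200.
2nd diffs: 40, 58, 76.
3rd diffs: 18, 18 (constant).
So t_m = 3m^3 + 2m^2 - m - 4.
Continuing: …, 710, 1116, 1652, 2336, …, t_{13} = 6912.
Summing m = 1..13 (13 terms) gives 26338.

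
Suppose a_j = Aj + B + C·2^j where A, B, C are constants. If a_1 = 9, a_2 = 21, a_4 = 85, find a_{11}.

The three given values yield: A + B + 2C = 9; 2A + B + 4C = 21; 4A + B + 16C = 85.
Subtracting the first from the second: A + 2C = 12.
Subtracting the second from the third: 2A + 12C = 64.
Solving: C = 5, A = 2, then B = -3.
So a_j = 2·j + (-3) + 5·2^j; at j=11 this is 10259.

10259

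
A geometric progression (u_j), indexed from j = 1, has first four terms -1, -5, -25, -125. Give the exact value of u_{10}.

-1953125

Common ratio r = 5.
u_j = (-1)·5^(j-1).
u_{10} = (-1)·5^9 = -1953125.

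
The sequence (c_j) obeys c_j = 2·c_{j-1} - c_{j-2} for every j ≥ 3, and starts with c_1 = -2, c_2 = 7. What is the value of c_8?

Iterate the recurrence:
c_3 = 16  c_4 = 25  c_5 = 34  c_6 = 43  c_7 = 52  c_8 = 61.
(Characteristic roots are 1 and 1.)

61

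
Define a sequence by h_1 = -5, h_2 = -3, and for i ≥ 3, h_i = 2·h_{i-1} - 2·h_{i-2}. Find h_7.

-16

Compute successive terms:
h_3 = 4  h_4 = 14  h_5 = 20  h_6 = 12  h_7 = -16.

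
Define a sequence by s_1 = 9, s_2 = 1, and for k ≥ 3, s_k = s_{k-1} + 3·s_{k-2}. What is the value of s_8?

Iterate the recurrence:
s_3 = 28  s_4 = 31  s_5 = 115  s_6 = 208  s_7 = 553  s_8 = 1177.

1177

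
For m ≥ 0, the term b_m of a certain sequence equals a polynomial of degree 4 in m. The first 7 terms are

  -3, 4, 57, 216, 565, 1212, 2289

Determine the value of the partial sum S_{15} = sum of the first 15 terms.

175592

1st diffs: 7, 53, 159, 349, 647, 1077.
2nd diffs: 46, 106, 190, 298, 430.
3rd diffs: 60, 84, 108, 132.
4th diffs: 24, 24, 24 (constant).
Newton forward-difference form: b_m = -3 + 7·C(m,1) + 46·C(m,2) + 60·C(m,3) + 24·C(m,4).
Continuing: …, 3952, 6381, 9780, 14377, …, b_{14} = 50145.
Summing m = 0..14 (15 terms) gives 175592.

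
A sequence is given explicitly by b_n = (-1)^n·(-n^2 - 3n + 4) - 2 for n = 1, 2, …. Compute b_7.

(-1)^7 = -1; -n^2 - 3n + 4 at n=7 is -66; so b_7 = 64.

64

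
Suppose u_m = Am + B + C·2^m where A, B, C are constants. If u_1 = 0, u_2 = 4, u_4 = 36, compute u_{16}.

Write the equations: A + B + 2C = 0; 2A + B + 4C = 4; 4A + B + 16C = 36.
Subtracting the first from the second: A + 2C = 4.
Subtracting the second from the third: 2A + 12C = 32.
Solving: C = 3, A = -2, then B = -4.
Therefore u_{16} = -32 + (-4) + 3·65536 = 196572.

196572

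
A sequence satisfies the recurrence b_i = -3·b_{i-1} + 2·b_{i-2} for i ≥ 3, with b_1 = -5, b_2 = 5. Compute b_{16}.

356363365

Applying the relation repeatedly:
b_3 = -25;  b_4 = 85;  b_5 = -305;  …;  b_{13} = -7888145;  b_{14} = 28094045;  b_{15} = -100058425;  b_{16} = 356363365.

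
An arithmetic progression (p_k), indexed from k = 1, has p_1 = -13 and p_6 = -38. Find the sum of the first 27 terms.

-2106

Common difference d = (-38 - (-13)) / (6 - 1) = -5.
p_k = -13 + (k - 1)·(-5).
p_{27} = -143; S = 27·(-13 + (-143))/2 = -2106.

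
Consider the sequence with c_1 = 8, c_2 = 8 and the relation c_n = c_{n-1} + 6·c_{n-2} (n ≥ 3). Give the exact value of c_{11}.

286712

Iterate the recurrence:
c_3 = 56  c_4 = 104  c_5 = 440  c_6 = 1064  c_7 = 3704  c_8 = 10088  c_9 = 32312  c_{10} = 92840  c_{11} = 286712.
(Characteristic roots are 3 and -2.)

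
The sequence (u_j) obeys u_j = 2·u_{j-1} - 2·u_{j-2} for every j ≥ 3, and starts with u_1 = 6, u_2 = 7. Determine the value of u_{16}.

640

Step forward from the initial values:
u_3 = 2; u_4 = -10; u_5 = -24; …; u_{13} = -384; u_{14} = -448; u_{15} = -128; u_{16} = 640.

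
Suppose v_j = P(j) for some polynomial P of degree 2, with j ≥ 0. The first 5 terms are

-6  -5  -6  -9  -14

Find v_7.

1st diffs: 1, -1, -3, -5.
2nd diffs: -2, -2, -2 (constant).
Newton forward-difference form: v_j = -6 + 1·C(j,1) + (-2)·C(j,2).
At j = 7: j = 7, so v_7 = -6 + 7 - 42 = -41.

-41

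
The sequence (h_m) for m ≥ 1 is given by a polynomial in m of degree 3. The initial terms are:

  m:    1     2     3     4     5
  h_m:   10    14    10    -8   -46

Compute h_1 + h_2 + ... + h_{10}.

-1940

1st diffs: 4, -4, -18, -38.
2nd diffs: -8, -14, -20.
3rd diffs: -6, -6 (constant).
Newton forward-difference form: h_m = 10 + 4·C(m-1,1) + (-8)·C(m-1,2) + (-6)·C(m-1,3).
Continuing: …, -110, -206, -340, -518, …, h_{10} = -746.
Summing m = 1..10 (10 terms) gives -1940.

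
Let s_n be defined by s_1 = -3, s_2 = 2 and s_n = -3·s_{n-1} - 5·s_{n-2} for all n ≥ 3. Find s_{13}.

Iterate the recurrence:
s_3 = 9;  s_4 = -37;  s_5 = 66;  …;  s_{10} = -613;  s_{11} = 8634;  s_{12} = -22837;  s_{13} = 25341.

25341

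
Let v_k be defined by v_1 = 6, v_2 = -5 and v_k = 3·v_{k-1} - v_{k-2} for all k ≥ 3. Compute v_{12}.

v_3 = -21, v_4 = -58, v_5 = -153, v_6 = -401, v_7 = -1050, v_8 = -2749, v_9 = -7197, v_{10} = -18842, v_{11} = -49329, v_{12} = -129145.

-129145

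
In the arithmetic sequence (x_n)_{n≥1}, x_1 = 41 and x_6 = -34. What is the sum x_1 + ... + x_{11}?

Common difference d = (-34 - 41) / (6 - 1) = -15.
x_n = 41 + (n - 1)·(-15).
x_{11} = -109; S = 11·(41 + (-109))/2 = -374.

-374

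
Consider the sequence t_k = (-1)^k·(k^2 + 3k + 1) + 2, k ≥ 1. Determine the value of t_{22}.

553

(-1)^22 = 1; k^2 + 3k + 1 at k=22 is 551; so t_{22} = 553.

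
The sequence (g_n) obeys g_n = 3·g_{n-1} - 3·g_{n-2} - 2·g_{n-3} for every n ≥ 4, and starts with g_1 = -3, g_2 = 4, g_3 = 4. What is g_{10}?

78

Step forward from the initial values:
g_4 = 6; g_5 = -2; g_6 = -32; g_7 = -102; g_8 = -206; g_9 = -248; g_{10} = 78.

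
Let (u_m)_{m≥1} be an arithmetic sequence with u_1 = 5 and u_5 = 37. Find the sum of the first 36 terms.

5220

Common difference d = (37 - 5) / (5 - 1) = 8.
u_m = 5 + (m - 1)·8.
u_{36} = 285; S = 36·(5 + 285)/2 = 5220.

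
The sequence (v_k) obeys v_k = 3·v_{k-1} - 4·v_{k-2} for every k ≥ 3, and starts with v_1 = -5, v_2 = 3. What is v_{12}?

17163

v_3 = 29;  v_4 = 75;  v_5 = 109;  v_6 = 27;  v_7 = -355;  v_8 = -1173;  v_9 = -2099;  v_{10} = -1605;  v_{11} = 3581;  v_{12} = 17163.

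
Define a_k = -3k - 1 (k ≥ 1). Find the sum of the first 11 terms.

Over k = 1..11: Σk = 66.
Total = (-3)·66 + (-1)·11 = -209.

-209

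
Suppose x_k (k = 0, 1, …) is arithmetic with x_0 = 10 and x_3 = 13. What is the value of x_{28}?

38

Common difference d = (13 - 10) / (3 - 0) = 1.
x_k = 10 + (k - 0)·1.
x_{28} = 10 + 28·1 = 38.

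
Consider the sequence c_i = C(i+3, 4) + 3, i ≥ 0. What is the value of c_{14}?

C(17, 4) = 2380, so c_{14} = 2383.

2383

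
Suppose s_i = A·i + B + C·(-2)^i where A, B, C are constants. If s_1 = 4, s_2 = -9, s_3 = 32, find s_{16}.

-196535

Plug in i = 1, 2, 3: A + B - 2C = 4; 2A + B + 4C = -9; 3A + B - 8C = 32.
Subtracting the first from the second: A + 6C = -13.
Subtracting the second from the third: A - 12C = 41.
Solving: C = -3, A = 5, then B = -7.
Therefore s_{16} = 80 + (-7) + (-3)·65536 = -196535.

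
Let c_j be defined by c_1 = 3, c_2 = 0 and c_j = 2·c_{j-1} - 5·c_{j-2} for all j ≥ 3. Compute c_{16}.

-120930

c_3 = -15;  c_4 = -30;  c_5 = 15;  …;  c_{13} = 19815;  c_{14} = -77220;  c_{15} = -253515;  c_{16} = -120930.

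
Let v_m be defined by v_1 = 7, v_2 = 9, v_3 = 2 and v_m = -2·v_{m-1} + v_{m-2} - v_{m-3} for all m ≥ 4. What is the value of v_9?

-37

v_4 = -2;  v_5 = -3;  v_6 = 2;  v_7 = -5;  v_8 = 15;  v_9 = -37.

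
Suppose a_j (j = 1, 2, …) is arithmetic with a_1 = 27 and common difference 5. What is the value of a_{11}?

77

a_j = 27 + (j - 1)·5.
a_{11} = 27 + 10·5 = 77.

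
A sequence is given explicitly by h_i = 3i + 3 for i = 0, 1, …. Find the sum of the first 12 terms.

234

Over i = 0..11: Σi = 66.
Total = (3)·66 + (3)·12 = 234.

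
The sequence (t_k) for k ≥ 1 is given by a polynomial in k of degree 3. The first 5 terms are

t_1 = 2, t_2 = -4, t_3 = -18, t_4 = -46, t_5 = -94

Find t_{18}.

-5268

1st diffs: -6, -14, -28, -48.
2nd diffs: -8, -14, -20.
3rd diffs: -6, -6 (constant).
Newton forward-difference form: t_k = 2 + (-6)·C(k-1,1) + (-8)·C(k-1,2) + (-6)·C(k-1,3).
At k = 18: k-1 = 17, so t_{18} = 2 - 102 - 1088 - 4080 = -5268.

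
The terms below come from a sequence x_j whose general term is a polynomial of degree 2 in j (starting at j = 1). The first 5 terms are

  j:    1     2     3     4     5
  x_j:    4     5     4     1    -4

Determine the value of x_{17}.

1st diffs: 1, -1, -3, -5.
2nd diffs: -2, -2, -2 (constant).
So x_j = -j^2 + 4j + 1.
Evaluating at j = 17 gives x_{17} = -220.

-220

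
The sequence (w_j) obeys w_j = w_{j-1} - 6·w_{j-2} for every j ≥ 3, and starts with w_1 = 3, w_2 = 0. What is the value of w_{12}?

-51642

Iterate the recurrence:
w_3 = -18  w_4 = -18  w_5 = 90  w_6 = 198  w_7 = -342  w_8 = -1530  w_9 = 522  w_{10} = 9702  w_{11} = 6570  w_{12} = -51642.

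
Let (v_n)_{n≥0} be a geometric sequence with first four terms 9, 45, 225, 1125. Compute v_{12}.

Common ratio r = 5.
v_n = 9·5^(n-0).
v_{12} = 9·5^12 = 2197265625.

2197265625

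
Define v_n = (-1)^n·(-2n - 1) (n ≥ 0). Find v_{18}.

-37

(-1)^18 = 1; -2n - 1 at n=18 is -37; so v_{18} = -37.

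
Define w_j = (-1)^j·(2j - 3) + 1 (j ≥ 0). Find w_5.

-6

(-1)^5 = -1; 2j - 3 at j=5 is 7; so w_5 = -6.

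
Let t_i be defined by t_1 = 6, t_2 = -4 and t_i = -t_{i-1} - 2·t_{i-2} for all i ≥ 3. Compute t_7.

32

t_3 = -8; t_4 = 16; t_5 = 0; t_6 = -32; t_7 = 32.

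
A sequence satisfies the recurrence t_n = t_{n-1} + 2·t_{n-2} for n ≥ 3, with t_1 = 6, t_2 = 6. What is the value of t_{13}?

16386

t_3 = 18  t_4 = 30  t_5 = 66  …  t_{10} = 2046  t_{11} = 4098  t_{12} = 8190  t_{13} = 16386.
(Characteristic roots are 2 and -1.)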